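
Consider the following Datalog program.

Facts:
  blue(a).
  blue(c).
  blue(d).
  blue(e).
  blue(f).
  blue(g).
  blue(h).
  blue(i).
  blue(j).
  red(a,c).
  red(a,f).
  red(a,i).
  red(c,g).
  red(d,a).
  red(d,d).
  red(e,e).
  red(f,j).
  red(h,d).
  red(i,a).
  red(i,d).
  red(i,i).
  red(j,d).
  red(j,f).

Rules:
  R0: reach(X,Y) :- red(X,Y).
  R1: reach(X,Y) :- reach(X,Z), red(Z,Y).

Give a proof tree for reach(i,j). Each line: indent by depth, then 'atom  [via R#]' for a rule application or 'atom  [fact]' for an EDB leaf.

round 1: derive reach(a,c) via R0 from red(a,c)
round 1: derive reach(a,f) via R0 from red(a,f)
round 1: derive reach(a,i) via R0 from red(a,i)
round 1: derive reach(c,g) via R0 from red(c,g)
round 1: derive reach(d,a) via R0 from red(d,a)
round 1: derive reach(d,d) via R0 from red(d,d)
round 1: derive reach(e,e) via R0 from red(e,e)
round 1: derive reach(f,j) via R0 from red(f,j)
round 1: derive reach(h,d) via R0 from red(h,d)
round 1: derive reach(i,a) via R0 from red(i,a)
round 1: derive reach(i,d) via R0 from red(i,d)
round 1: derive reach(i,i) via R0 from red(i,i)
round 1: derive reach(j,d) via R0 from red(j,d)
round 1: derive reach(j,f) via R0 from red(j,f)
round 2: derive reach(a,a) via R1 from reach(a,i), red(i,a)
round 2: derive reach(a,d) via R1 from reach(a,i), red(i,d)
round 2: derive reach(a,g) via R1 from reach(a,c), red(c,g)
round 2: derive reach(a,j) via R1 from reach(a,f), red(f,j)
round 2: derive reach(d,c) via R1 from reach(d,a), red(a,c)
round 2: derive reach(d,f) via R1 from reach(d,a), red(a,f)
round 2: derive reach(d,i) via R1 from reach(d,a), red(a,i)
round 2: derive reach(f,d) via R1 from reach(f,j), red(j,d)
round 2: derive reach(f,f) via R1 from reach(f,j), red(j,f)
round 2: derive reach(h,a) via R1 from reach(h,d), red(d,a)
round 2: derive reach(i,c) via R1 from reach(i,a), red(a,c)
round 2: derive reach(i,f) via R1 from reach(i,a), red(a,f)
round 2: derive reach(j,a) via R1 from reach(j,d), red(d,a)
round 2: derive reach(j,j) via R1 from reach(j,f), red(f,j)
round 3: derive reach(d,g) via R1 from reach(d,c), red(c,g)
round 3: derive reach(d,j) via R1 from reach(d,f), red(f,j)
round 3: derive reach(f,a) via R1 from reach(f,d), red(d,a)
round 3: derive reach(h,c) via R1 from reach(h,a), red(a,c)
round 3: derive reach(h,f) via R1 from reach(h,a), red(a,f)
round 3: derive reach(h,i) via R1 from reach(h,a), red(a,i)
round 3: derive reach(i,g) via R1 from reach(i,c), red(c,g)
round 3: derive reach(i,j) via R1 from reach(i,f), red(f,j)
round 3: derive reach(j,c) via R1 from reach(j,a), red(a,c)
round 3: derive reach(j,i) via R1 from reach(j,a), red(a,i)
round 4: derive reach(f,c) via R1 from reach(f,a), red(a,c)
round 4: derive reach(f,i) via R1 from reach(f,a), red(a,i)
round 4: derive reach(h,g) via R1 from reach(h,c), red(c,g)
round 4: derive reach(h,j) via R1 from reach(h,f), red(f,j)
round 4: derive reach(j,g) via R1 from reach(j,c), red(c,g)
round 5: derive reach(f,g) via R1 from reach(f,c), red(c,g)

reach(i,j)  [via R1]
  reach(i,f)  [via R1]
    reach(i,a)  [via R0]
      red(i,a)  [fact]
    red(a,f)  [fact]
  red(f,j)  [fact]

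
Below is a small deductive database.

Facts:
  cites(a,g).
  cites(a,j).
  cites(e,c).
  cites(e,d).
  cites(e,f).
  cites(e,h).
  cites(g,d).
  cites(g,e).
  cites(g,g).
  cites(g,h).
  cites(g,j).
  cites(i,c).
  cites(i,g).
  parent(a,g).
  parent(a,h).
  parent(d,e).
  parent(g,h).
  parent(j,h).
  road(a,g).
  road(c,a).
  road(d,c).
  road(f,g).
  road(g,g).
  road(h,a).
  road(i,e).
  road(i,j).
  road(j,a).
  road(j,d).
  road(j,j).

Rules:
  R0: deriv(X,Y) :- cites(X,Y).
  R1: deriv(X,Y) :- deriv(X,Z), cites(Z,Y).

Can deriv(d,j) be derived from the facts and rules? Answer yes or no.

no

round 1: derive deriv(a,g) via R0 from cites(a,g)
round 1: derive deriv(a,j) via R0 from cites(a,j)
round 1: derive deriv(e,c) via R0 from cites(e,c)
round 1: derive deriv(e,d) via R0 from cites(e,d)
round 1: derive deriv(e,f) via R0 from cites(e,f)
round 1: derive deriv(e,h) via R0 from cites(e,h)
round 1: derive deriv(g,d) via R0 from cites(g,d)
round 1: derive deriv(g,e) via R0 from cites(g,e)
round 1: derive deriv(g,g) via R0 from cites(g,g)
round 1: derive deriv(g,h) via R0 from cites(g,h)
round 1: derive deriv(g,j) via R0 from cites(g,j)
round 1: derive deriv(i,c) via R0 from cites(i,c)
round 1: derive deriv(i,g) via R0 from cites(i,g)
round 2: derive deriv(a,d) via R1 from deriv(a,g), cites(g,d)
round 2: derive deriv(a,e) via R1 from deriv(a,g), cites(g,e)
round 2: derive deriv(a,h) via R1 from deriv(a,g), cites(g,h)
round 2: derive deriv(g,c) via R1 from deriv(g,e), cites(e,c)
round 2: derive deriv(g,f) via R1 from deriv(g,e), cites(e,f)
round 2: derive deriv(i,d) via R1 from deriv(i,g), cites(g,d)
round 2: derive deriv(i,e) via R1 from deriv(i,g), cites(g,e)
round 2: derive deriv(i,h) via R1 from deriv(i,g), cites(g,h)
round 2: derive deriv(i,j) via R1 from deriv(i,g), cites(g,j)
round 3: derive deriv(a,c) via R1 from deriv(a,e), cites(e,c)
round 3: derive deriv(a,f) via R1 from deriv(a,e), cites(e,f)
round 3: derive deriv(i,f) via R1 from deriv(i,e), cites(e,f)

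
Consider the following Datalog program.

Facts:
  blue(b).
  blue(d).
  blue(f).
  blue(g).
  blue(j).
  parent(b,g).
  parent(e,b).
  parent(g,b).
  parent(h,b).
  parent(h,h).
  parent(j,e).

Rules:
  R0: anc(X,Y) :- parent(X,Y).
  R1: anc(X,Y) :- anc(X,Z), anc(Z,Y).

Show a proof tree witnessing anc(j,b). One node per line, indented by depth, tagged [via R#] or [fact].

round 1: derive anc(b,g) via R0 from parent(b,g)
round 1: derive anc(e,b) via R0 from parent(e,b)
round 1: derive anc(g,b) via R0 from parent(g,b)
round 1: derive anc(h,b) via R0 from parent(h,b)
round 1: derive anc(h,h) via R0 from parent(h,h)
round 1: derive anc(j,e) via R0 from parent(j,e)
round 2: derive anc(b,b) via R1 from anc(b,g), anc(g,b)
round 2: derive anc(e,g) via R1 from anc(e,b), anc(b,g)
round 2: derive anc(g,g) via R1 from anc(g,b), anc(b,g)
round 2: derive anc(h,g) via R1 from anc(h,b), anc(b,g)
round 2: derive anc(j,b) via R1 from anc(j,e), anc(e,b)
round 3: derive anc(j,g) via R1 from anc(j,b), anc(b,g)

anc(j,b)  [via R1]
  anc(j,e)  [via R0]
    parent(j,e)  [fact]
  anc(e,b)  [via R0]
    parent(e,b)  [fact]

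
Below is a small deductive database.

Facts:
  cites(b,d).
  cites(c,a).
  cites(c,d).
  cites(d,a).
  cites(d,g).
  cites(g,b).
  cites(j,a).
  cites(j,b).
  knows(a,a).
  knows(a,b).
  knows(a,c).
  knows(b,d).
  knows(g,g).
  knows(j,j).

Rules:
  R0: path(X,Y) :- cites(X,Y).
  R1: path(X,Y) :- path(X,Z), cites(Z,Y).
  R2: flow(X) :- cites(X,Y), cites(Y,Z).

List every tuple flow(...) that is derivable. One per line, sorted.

round 1: derive flow(b) via R2 from cites(b,d), cites(d,a)
round 1: derive flow(c) via R2 from cites(c,d), cites(d,a)
round 1: derive flow(d) via R2 from cites(d,g), cites(g,b)
round 1: derive flow(g) via R2 from cites(g,b), cites(b,d)
round 1: derive flow(j) via R2 from cites(j,b), cites(b,d)

flow(b)
flow(c)
flow(d)
flow(g)
flow(j)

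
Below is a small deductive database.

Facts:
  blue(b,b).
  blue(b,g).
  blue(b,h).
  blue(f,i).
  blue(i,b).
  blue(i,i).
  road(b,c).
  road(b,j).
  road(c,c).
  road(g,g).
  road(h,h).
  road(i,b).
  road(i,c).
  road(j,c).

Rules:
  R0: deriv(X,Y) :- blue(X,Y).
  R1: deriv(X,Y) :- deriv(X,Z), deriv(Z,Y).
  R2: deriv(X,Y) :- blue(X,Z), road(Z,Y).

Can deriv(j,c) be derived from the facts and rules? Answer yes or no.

round 1: derive deriv(b,b) via R0 from blue(b,b)
round 1: derive deriv(b,g) via R0 from blue(b,g)
round 1: derive deriv(b,h) via R0 from blue(b,h)
round 1: derive deriv(f,i) via R0 from blue(f,i)
round 1: derive deriv(i,b) via R0 from blue(i,b)
round 1: derive deriv(i,i) via R0 from blue(i,i)
round 1: derive deriv(b,c) via R2 from blue(b,b), road(b,c)
round 1: derive deriv(b,j) via R2 from blue(b,b), road(b,j)
round 1: derive deriv(f,b) via R2 from blue(f,i), road(i,b)
round 1: derive deriv(f,c) via R2 from blue(f,i), road(i,c)
round 1: derive deriv(i,c) via R2 from blue(i,b), road(b,c)
round 1: derive deriv(i,j) via R2 from blue(i,b), road(b,j)
round 2: derive deriv(f,g) via R1 from deriv(f,b), deriv(b,g)
round 2: derive deriv(f,h) via R1 from deriv(f,b), deriv(b,h)
round 2: derive deriv(f,j) via R1 from deriv(f,b), deriv(b,j)
round 2: derive deriv(i,g) via R1 from deriv(i,b), deriv(b,g)
round 2: derive deriv(i,h) via R1 from deriv(i,b), deriv(b,h)

no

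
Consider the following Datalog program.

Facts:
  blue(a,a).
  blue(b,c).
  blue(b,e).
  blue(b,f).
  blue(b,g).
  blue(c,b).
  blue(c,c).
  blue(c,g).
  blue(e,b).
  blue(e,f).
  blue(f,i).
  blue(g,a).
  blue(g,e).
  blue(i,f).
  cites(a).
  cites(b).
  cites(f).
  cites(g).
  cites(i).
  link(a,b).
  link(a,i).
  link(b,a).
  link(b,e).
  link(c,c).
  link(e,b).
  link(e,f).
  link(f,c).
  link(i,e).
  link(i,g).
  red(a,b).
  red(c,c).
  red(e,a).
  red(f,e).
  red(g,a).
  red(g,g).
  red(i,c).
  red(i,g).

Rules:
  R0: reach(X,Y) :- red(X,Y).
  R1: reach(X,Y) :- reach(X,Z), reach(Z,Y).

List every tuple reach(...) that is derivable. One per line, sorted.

round 1: derive reach(a,b) via R0 from red(a,b)
round 1: derive reach(c,c) via R0 from red(c,c)
round 1: derive reach(e,a) via R0 from red(e,a)
round 1: derive reach(f,e) via R0 from red(f,e)
round 1: derive reach(g,a) via R0 from red(g,a)
round 1: derive reach(g,g) via R0 from red(g,g)
round 1: derive reach(i,c) via R0 from red(i,c)
round 1: derive reach(i,g) via R0 from red(i,g)
round 2: derive reach(e,b) via R1 from reach(e,a), reach(a,b)
round 2: derive reach(f,a) via R1 from reach(f,e), reach(e,a)
round 2: derive reach(g,b) via R1 from reach(g,a), reach(a,b)
round 2: derive reach(i,a) via R1 from reach(i,g), reach(g,a)
round 3: derive reach(f,b) via R1 from reach(f,a), reach(a,b)
round 3: derive reach(i,b) via R1 from reach(i,a), reach(a,b)

reach(a,b)
reach(c,c)
reach(e,a)
reach(e,b)
reach(f,a)
reach(f,b)
reach(f,e)
reach(g,a)
reach(g,b)
reach(g,g)
reach(i,a)
reach(i,b)
reach(i,c)
reach(i,g)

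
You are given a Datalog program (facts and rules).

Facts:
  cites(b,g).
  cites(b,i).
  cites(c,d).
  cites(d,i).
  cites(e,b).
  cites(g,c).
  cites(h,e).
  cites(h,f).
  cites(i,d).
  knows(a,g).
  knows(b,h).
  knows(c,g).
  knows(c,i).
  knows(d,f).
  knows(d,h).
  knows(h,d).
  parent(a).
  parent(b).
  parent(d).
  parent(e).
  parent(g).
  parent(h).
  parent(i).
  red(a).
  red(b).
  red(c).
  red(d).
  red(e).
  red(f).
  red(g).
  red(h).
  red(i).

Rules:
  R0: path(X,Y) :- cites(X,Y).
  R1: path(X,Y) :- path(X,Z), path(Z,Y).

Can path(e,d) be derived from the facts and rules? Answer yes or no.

yes

round 1: derive path(b,g) via R0 from cites(b,g)
round 1: derive path(b,i) via R0 from cites(b,i)
round 1: derive path(c,d) via R0 from cites(c,d)
round 1: derive path(d,i) via R0 from cites(d,i)
round 1: derive path(e,b) via R0 from cites(e,b)
round 1: derive path(g,c) via R0 from cites(g,c)
round 1: derive path(h,e) via R0 from cites(h,e)
round 1: derive path(h,f) via R0 from cites(h,f)
round 1: derive path(i,d) via R0 from cites(i,d)
round 2: derive path(b,c) via R1 from path(b,g), path(g,c)
round 2: derive path(b,d) via R1 from path(b,i), path(i,d)
round 2: derive path(c,i) via R1 from path(c,d), path(d,i)
round 2: derive path(d,d) via R1 from path(d,i), path(i,d)
round 2: derive path(e,g) via R1 from path(e,b), path(b,g)
round 2: derive path(e,i) via R1 from path(e,b), path(b,i)
round 2: derive path(g,d) via R1 from path(g,c), path(c,d)
round 2: derive path(h,b) via R1 from path(h,e), path(e,b)
round 2: derive path(i,i) via R1 from path(i,d), path(d,i)
round 3: derive path(e,c) via R1 from path(e,b), path(b,c)
round 3: derive path(e,d) via R1 from path(e,b), path(b,d)
round 3: derive path(g,i) via R1 from path(g,c), path(c,i)
round 3: derive path(h,c) via R1 from path(h,b), path(b,c)
round 3: derive path(h,d) via R1 from path(h,b), path(b,d)
round 3: derive path(h,g) via R1 from path(h,b), path(b,g)
round 3: derive path(h,i) via R1 from path(h,b), path(b,i)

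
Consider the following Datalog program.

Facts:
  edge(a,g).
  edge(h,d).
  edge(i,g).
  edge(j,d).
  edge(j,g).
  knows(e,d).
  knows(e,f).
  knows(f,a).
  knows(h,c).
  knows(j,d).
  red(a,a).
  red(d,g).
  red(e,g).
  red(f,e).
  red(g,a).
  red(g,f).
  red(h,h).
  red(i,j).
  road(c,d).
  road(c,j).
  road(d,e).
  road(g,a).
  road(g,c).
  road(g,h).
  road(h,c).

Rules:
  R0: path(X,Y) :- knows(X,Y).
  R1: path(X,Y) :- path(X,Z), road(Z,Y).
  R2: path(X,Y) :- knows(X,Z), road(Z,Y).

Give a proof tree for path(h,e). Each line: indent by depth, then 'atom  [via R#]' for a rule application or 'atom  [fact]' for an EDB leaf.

round 1: derive path(e,d) via R0 from knows(e,d)
round 1: derive path(e,f) via R0 from knows(e,f)
round 1: derive path(f,a) via R0 from knows(f,a)
round 1: derive path(h,c) via R0 from knows(h,c)
round 1: derive path(j,d) via R0 from knows(j,d)
round 1: derive path(e,e) via R2 from knows(e,d), road(d,e)
round 1: derive path(h,d) via R2 from knows(h,c), road(c,d)
round 1: derive path(h,j) via R2 from knows(h,c), road(c,j)
round 1: derive path(j,e) via R2 from knows(j,d), road(d,e)
round 2: derive path(h,e) via R1 from path(h,d), road(d,e)

path(h,e)  [via R1]
  path(h,d)  [via R2]
    knows(h,c)  [fact]
    road(c,d)  [fact]
  road(d,e)  [fact]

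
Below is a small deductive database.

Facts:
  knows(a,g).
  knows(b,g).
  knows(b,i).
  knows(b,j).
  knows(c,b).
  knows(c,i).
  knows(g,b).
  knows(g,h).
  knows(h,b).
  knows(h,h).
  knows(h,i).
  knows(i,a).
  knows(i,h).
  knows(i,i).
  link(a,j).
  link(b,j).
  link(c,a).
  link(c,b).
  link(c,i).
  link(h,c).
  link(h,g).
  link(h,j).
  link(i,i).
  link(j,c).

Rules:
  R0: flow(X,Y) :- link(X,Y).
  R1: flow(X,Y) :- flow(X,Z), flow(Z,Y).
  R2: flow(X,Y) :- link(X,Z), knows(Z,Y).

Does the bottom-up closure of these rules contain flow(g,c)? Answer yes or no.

round 1: derive flow(a,j) via R0 from link(a,j)
round 1: derive flow(b,j) via R0 from link(b,j)
round 1: derive flow(c,a) via R0 from link(c,a)
round 1: derive flow(c,b) via R0 from link(c,b)
round 1: derive flow(c,i) via R0 from link(c,i)
round 1: derive flow(h,c) via R0 from link(h,c)
round 1: derive flow(h,g) via R0 from link(h,g)
round 1: derive flow(h,j) via R0 from link(h,j)
round 1: derive flow(i,i) via R0 from link(i,i)
round 1: derive flow(j,c) via R0 from link(j,c)
round 1: derive flow(c,g) via R2 from link(c,a), knows(a,g)
round 1: derive flow(c,h) via R2 from link(c,i), knows(i,h)
round 1: derive flow(c,j) via R2 from link(c,b), knows(b,j)
round 1: derive flow(h,b) via R2 from link(h,c), knows(c,b)
round 1: derive flow(h,h) via R2 from link(h,g), knows(g,h)
round 1: derive flow(h,i) via R2 from link(h,c), knows(c,i)
round 1: derive flow(i,a) via R2 from link(i,i), knows(i,a)
round 1: derive flow(i,h) via R2 from link(i,i), knows(i,h)
round 1: derive flow(j,b) via R2 from link(j,c), knows(c,b)
round 1: derive flow(j,i) via R2 from link(j,c), knows(c,i)
round 2: derive flow(a,b) via R1 from flow(a,j), flow(j,b)
round 2: derive flow(a,c) via R1 from flow(a,j), flow(j,c)
round 2: derive flow(a,i) via R1 from flow(a,j), flow(j,i)
round 2: derive flow(b,b) via R1 from flow(b,j), flow(j,b)
round 2: derive flow(b,c) via R1 from flow(b,j), flow(j,c)
round 2: derive flow(b,i) via R1 from flow(b,j), flow(j,i)
round 2: derive flow(c,c) via R1 from flow(c,h), flow(h,c)
round 2: derive flow(h,a) via R1 from flow(h,c), flow(c,a)
round 2: derive flow(i,b) via R1 from flow(i,h), flow(h,b)
round 2: derive flow(i,c) via R1 from flow(i,h), flow(h,c)
round 2: derive flow(i,g) via R1 from flow(i,h), flow(h,g)
round 2: derive flow(i,j) via R1 from flow(i,a), flow(a,j)
round 2: derive flow(j,a) via R1 from flow(j,c), flow(c,a)
round 2: derive flow(j,g) via R1 from flow(j,c), flow(c,g)
round 2: derive flow(j,h) via R1 from flow(j,c), flow(c,h)
round 2: derive flow(j,j) via R1 from flow(j,b), flow(b,j)
round 3: derive flow(a,a) via R1 from flow(a,c), flow(c,a)
round 3: derive flow(a,g) via R1 from flow(a,c), flow(c,g)
round 3: derive flow(a,h) via R1 from flow(a,c), flow(c,h)
round 3: derive flow(b,a) via R1 from flow(b,c), flow(c,a)
round 3: derive flow(b,g) via R1 from flow(b,c), flow(c,g)
round 3: derive flow(b,h) via R1 from flow(b,c), flow(c,h)

no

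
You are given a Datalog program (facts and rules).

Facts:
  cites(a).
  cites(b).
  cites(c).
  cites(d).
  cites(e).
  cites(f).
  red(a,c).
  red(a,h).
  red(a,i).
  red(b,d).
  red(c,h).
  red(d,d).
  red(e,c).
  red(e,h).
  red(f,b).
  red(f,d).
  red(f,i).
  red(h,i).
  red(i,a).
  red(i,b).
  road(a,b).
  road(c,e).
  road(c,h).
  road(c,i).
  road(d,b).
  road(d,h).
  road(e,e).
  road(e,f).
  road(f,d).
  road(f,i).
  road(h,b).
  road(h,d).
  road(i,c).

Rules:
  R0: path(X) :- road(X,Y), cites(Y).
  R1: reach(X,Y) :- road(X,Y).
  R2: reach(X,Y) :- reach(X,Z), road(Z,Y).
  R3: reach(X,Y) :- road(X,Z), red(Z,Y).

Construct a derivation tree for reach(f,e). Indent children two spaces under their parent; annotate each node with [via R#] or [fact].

round 1: derive reach(a,b) via R1 from road(a,b)
round 1: derive reach(c,e) via R1 from road(c,e)
round 1: derive reach(c,h) via R1 from road(c,h)
round 1: derive reach(c,i) via R1 from road(c,i)
round 1: derive reach(d,b) via R1 from road(d,b)
round 1: derive reach(d,h) via R1 from road(d,h)
round 1: derive reach(e,e) via R1 from road(e,e)
round 1: derive reach(e,f) via R1 from road(e,f)
round 1: derive reach(f,d) via R1 from road(f,d)
round 1: derive reach(f,i) via R1 from road(f,i)
round 1: derive reach(h,b) via R1 from road(h,b)
round 1: derive reach(h,d) via R1 from road(h,d)
round 1: derive reach(i,c) via R1 from road(i,c)
round 1: derive reach(a,d) via R3 from road(a,b), red(b,d)
round 1: derive reach(c,a) via R3 from road(c,i), red(i,a)
round 1: derive reach(c,b) via R3 from road(c,i), red(i,b)
round 1: derive reach(c,c) via R3 from road(c,e), red(e,c)
round 1: derive reach(d,d) via R3 from road(d,b), red(b,d)
round 1: derive reach(d,i) via R3 from road(d,h), red(h,i)
round 1: derive reach(e,b) via R3 from road(e,f), red(f,b)
round 1: derive reach(e,c) via R3 from road(e,e), red(e,c)
round 1: derive reach(e,d) via R3 from road(e,f), red(f,d)
round 1: derive reach(e,h) via R3 from road(e,e), red(e,h)
round 1: derive reach(e,i) via R3 from road(e,f), red(f,i)
round 1: derive reach(f,a) via R3 from road(f,i), red(i,a)
round 1: derive reach(f,b) via R3 from road(f,i), red(i,b)
round 1: derive reach(i,h) via R3 from road(i,c), red(c,h)
round 2: derive reach(a,h) via R2 from reach(a,d), road(d,h)
round 2: derive reach(c,d) via R2 from reach(c,h), road(h,d)
round 2: derive reach(c,f) via R2 from reach(c,e), road(e,f)
round 2: derive reach(d,c) via R2 from reach(d,i), road(i,c)
round 2: derive reach(f,c) via R2 from reach(f,i), road(i,c)
round 2: derive reach(f,h) via R2 from reach(f,d), road(d,h)
round 2: derive reach(h,h) via R2 from reach(h,d), road(d,h)
round 2: derive reach(i,b) via R2 from reach(i,h), road(h,b)
round 2: derive reach(i,d) via R2 from reach(i,h), road(h,d)
round 2: derive reach(i,e) via R2 from reach(i,c), road(c,e)
round 2: derive reach(i,i) via R2 from reach(i,c), road(c,i)
round 3: derive reach(d,e) via R2 from reach(d,c), road(c,e)
round 3: derive reach(f,e) via R2 from reach(f,c), road(c,e)
round 3: derive reach(i,f) via R2 from reach(i,e), road(e,f)
round 4: derive reach(d,f) via R2 from reach(d,e), road(e,f)
round 4: derive reach(f,f) via R2 from reach(f,e), road(e,f)

reach(f,e)  [via R2]
  reach(f,c)  [via R2]
    reach(f,i)  [via R1]
      road(f,i)  [fact]
    road(i,c)  [fact]
  road(c,e)  [fact]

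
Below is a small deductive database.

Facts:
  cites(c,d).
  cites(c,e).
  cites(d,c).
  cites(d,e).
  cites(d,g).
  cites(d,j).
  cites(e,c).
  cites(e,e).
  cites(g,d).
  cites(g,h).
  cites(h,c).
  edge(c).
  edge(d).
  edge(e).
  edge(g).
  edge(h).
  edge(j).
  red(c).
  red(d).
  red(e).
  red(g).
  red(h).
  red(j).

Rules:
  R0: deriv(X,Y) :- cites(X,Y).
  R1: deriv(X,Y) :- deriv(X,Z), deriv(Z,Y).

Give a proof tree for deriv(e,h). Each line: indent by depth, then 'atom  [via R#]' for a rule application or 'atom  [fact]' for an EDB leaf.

round 1: derive deriv(c,d) via R0 from cites(c,d)
round 1: derive deriv(c,e) via R0 from cites(c,e)
round 1: derive deriv(d,c) via R0 from cites(d,c)
round 1: derive deriv(d,e) via R0 from cites(d,e)
round 1: derive deriv(d,g) via R0 from cites(d,g)
round 1: derive deriv(d,j) via R0 from cites(d,j)
round 1: derive deriv(e,c) via R0 from cites(e,c)
round 1: derive deriv(e,e) via R0 from cites(e,e)
round 1: derive deriv(g,d) via R0 from cites(g,d)
round 1: derive deriv(g,h) via R0 from cites(g,h)
round 1: derive deriv(h,c) via R0 from cites(h,c)
round 2: derive deriv(c,c) via R1 from deriv(c,d), deriv(d,c)
round 2: derive deriv(c,g) via R1 from deriv(c,d), deriv(d,g)
round 2: derive deriv(c,j) via R1 from deriv(c,d), deriv(d,j)
round 2: derive deriv(d,d) via R1 from deriv(d,c), deriv(c,d)
round 2: derive deriv(d,h) via R1 from deriv(d,g), deriv(g,h)
round 2: derive deriv(e,d) via R1 from deriv(e,c), deriv(c,d)
round 2: derive deriv(g,c) via R1 from deriv(g,d), deriv(d,c)
round 2: derive deriv(g,e) via R1 from deriv(g,d), deriv(d,e)
round 2: derive deriv(g,g) via R1 from deriv(g,d), deriv(d,g)
round 2: derive deriv(g,j) via R1 from deriv(g,d), deriv(d,j)
round 2: derive deriv(h,d) via R1 from deriv(h,c), deriv(c,d)
round 2: derive deriv(h,e) via R1 from deriv(h,c), deriv(c,e)
round 3: derive deriv(c,h) via R1 from deriv(c,d), deriv(d,h)
round 3: derive deriv(e,g) via R1 from deriv(e,c), deriv(c,g)
round 3: derive deriv(e,h) via R1 from deriv(e,d), deriv(d,h)
round 3: derive deriv(e,j) via R1 from deriv(e,c), deriv(c,j)
round 3: derive deriv(h,g) via R1 from deriv(h,c), deriv(c,g)
round 3: derive deriv(h,h) via R1 from deriv(h,d), deriv(d,h)
round 3: derive deriv(h,j) via R1 from deriv(h,c), deriv(c,j)

deriv(e,h)  [via R1]
  deriv(e,d)  [via R1]
    deriv(e,c)  [via R0]
      cites(e,c)  [fact]
    deriv(c,d)  [via R0]
      cites(c,d)  [fact]
  deriv(d,h)  [via R1]
    deriv(d,g)  [via R0]
      cites(d,g)  [fact]
    deriv(g,h)  [via R0]
      cites(g,h)  [fact]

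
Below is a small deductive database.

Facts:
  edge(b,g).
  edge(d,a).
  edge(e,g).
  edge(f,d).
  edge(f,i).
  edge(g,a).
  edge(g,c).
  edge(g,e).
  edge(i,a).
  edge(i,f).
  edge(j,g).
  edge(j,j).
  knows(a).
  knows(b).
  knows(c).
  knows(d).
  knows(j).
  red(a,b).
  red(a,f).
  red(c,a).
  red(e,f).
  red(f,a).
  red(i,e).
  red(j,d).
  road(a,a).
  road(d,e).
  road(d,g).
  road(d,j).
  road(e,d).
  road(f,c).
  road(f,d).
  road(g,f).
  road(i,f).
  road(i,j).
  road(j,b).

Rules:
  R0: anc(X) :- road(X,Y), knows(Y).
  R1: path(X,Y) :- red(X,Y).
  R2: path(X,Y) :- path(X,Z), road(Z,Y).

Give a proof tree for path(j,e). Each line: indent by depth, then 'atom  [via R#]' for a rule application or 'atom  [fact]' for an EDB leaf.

path(j,e)  [via R2]
  path(j,d)  [via R1]
    red(j,d)  [fact]
  road(d,e)  [fact]

round 1: derive path(a,b) via R1 from red(a,b)
round 1: derive path(a,f) via R1 from red(a,f)
round 1: derive path(c,a) via R1 from red(c,a)
round 1: derive path(e,f) via R1 from red(e,f)
round 1: derive path(f,a) via R1 from red(f,a)
round 1: derive path(i,e) via R1 from red(i,e)
round 1: derive path(j,d) via R1 from red(j,d)
round 2: derive path(a,c) via R2 from path(a,f), road(f,c)
round 2: derive path(a,d) via R2 from path(a,f), road(f,d)
round 2: derive path(e,c) via R2 from path(e,f), road(f,c)
round 2: derive path(e,d) via R2 from path(e,f), road(f,d)
round 2: derive path(i,d) via R2 from path(i,e), road(e,d)
round 2: derive path(j,e) via R2 from path(j,d), road(d,e)
round 2: derive path(j,g) via R2 from path(j,d), road(d,g)
round 2: derive path(j,j) via R2 from path(j,d), road(d,j)
round 3: derive path(a,e) via R2 from path(a,d), road(d,e)
round 3: derive path(a,g) via R2 from path(a,d), road(d,g)
round 3: derive path(a,j) via R2 from path(a,d), road(d,j)
round 3: derive path(e,e) via R2 from path(e,d), road(d,e)
round 3: derive path(e,g) via R2 from path(e,d), road(d,g)
round 3: derive path(e,j) via R2 from path(e,d), road(d,j)
round 3: derive path(i,g) via R2 from path(i,d), road(d,g)
round 3: derive path(i,j) via R2 from path(i,d), road(d,j)
round 3: derive path(j,b) via R2 from path(j,j), road(j,b)
round 3: derive path(j,f) via R2 from path(j,g), road(g,f)
round 4: derive path(e,b) via R2 from path(e,j), road(j,b)
round 4: derive path(i,b) via R2 from path(i,j), road(j,b)
round 4: derive path(i,f) via R2 from path(i,g), road(g,f)
round 4: derive path(j,c) via R2 from path(j,f), road(f,c)
round 5: derive path(i,c) via R2 from path(i,f), road(f,c)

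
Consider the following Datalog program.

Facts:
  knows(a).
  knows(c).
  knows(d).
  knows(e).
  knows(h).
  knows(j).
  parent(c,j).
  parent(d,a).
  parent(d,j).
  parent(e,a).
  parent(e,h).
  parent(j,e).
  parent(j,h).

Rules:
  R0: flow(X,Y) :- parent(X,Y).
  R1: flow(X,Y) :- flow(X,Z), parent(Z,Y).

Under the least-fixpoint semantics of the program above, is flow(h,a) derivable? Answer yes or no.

no

round 1: derive flow(c,j) via R0 from parent(c,j)
round 1: derive flow(d,a) via R0 from parent(d,a)
round 1: derive flow(d,j) via R0 from parent(d,j)
round 1: derive flow(e,a) via R0 from parent(e,a)
round 1: derive flow(e,h) via R0 from parent(e,h)
round 1: derive flow(j,e) via R0 from parent(j,e)
round 1: derive flow(j,h) via R0 from parent(j,h)
round 2: derive flow(c,e) via R1 from flow(c,j), parent(j,e)
round 2: derive flow(c,h) via R1 from flow(c,j), parent(j,h)
round 2: derive flow(d,e) via R1 from flow(d,j), parent(j,e)
round 2: derive flow(d,h) via R1 from flow(d,j), parent(j,h)
round 2: derive flow(j,a) via R1 from flow(j,e), parent(e,a)
round 3: derive flow(c,a) via R1 from flow(c,e), parent(e,a)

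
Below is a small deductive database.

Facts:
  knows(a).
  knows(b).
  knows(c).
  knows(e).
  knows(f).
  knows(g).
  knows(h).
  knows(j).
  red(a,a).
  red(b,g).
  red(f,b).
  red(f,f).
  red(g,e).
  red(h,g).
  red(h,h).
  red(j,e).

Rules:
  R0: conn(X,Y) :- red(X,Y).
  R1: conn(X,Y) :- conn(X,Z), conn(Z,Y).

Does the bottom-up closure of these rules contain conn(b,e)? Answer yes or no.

yes

round 1: derive conn(a,a) via R0 from red(a,a)
round 1: derive conn(b,g) via R0 from red(b,g)
round 1: derive conn(f,b) via R0 from red(f,b)
round 1: derive conn(f,f) via R0 from red(f,f)
round 1: derive conn(g,e) via R0 from red(g,e)
round 1: derive conn(h,g) via R0 from red(h,g)
round 1: derive conn(h,h) via R0 from red(h,h)
round 1: derive conn(j,e) via R0 from red(j,e)
round 2: derive conn(b,e) via R1 from conn(b,g), conn(g,e)
round 2: derive conn(f,g) via R1 from conn(f,b), conn(b,g)
round 2: derive conn(h,e) via R1 from conn(h,g), conn(g,e)
round 3: derive conn(f,e) via R1 from conn(f,b), conn(b,e)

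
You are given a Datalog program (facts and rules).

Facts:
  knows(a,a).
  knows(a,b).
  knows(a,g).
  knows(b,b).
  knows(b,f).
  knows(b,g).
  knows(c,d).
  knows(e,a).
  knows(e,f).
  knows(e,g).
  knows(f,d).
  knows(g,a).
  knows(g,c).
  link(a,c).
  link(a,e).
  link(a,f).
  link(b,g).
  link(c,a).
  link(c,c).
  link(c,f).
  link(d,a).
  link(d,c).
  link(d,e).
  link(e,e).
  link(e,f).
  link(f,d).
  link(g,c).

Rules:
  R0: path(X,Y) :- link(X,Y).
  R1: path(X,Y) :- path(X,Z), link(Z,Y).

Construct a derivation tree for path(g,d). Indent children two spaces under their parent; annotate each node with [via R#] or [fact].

round 1: derive path(a,c) via R0 from link(a,c)
round 1: derive path(a,e) via R0 from link(a,e)
round 1: derive path(a,f) via R0 from link(a,f)
round 1: derive path(b,g) via R0 from link(b,g)
round 1: derive path(c,a) via R0 from link(c,a)
round 1: derive path(c,c) via R0 from link(c,c)
round 1: derive path(c,f) via R0 from link(c,f)
round 1: derive path(d,a) via R0 from link(d,a)
round 1: derive path(d,c) via R0 from link(d,c)
round 1: derive path(d,e) via R0 from link(d,e)
round 1: derive path(e,e) via R0 from link(e,e)
round 1: derive path(e,f) via R0 from link(e,f)
round 1: derive path(f,d) via R0 from link(f,d)
round 1: derive path(g,c) via R0 from link(g,c)
round 2: derive path(a,a) via R1 from path(a,c), link(c,a)
round 2: derive path(a,d) via R1 from path(a,f), link(f,d)
round 2: derive path(b,c) via R1 from path(b,g), link(g,c)
round 2: derive path(c,d) via R1 from path(c,f), link(f,d)
round 2: derive path(c,e) via R1 from path(c,a), link(a,e)
round 2: derive path(d,f) via R1 from path(d,a), link(a,f)
round 2: derive path(e,d) via R1 from path(e,f), link(f,d)
round 2: derive path(f,a) via R1 from path(f,d), link(d,a)
round 2: derive path(f,c) via R1 from path(f,d), link(d,c)
round 2: derive path(f,e) via R1 from path(f,d), link(d,e)
round 2: derive path(g,a) via R1 from path(g,c), link(c,a)
round 2: derive path(g,f) via R1 from path(g,c), link(c,f)
round 3: derive path(b,a) via R1 from path(b,c), link(c,a)
round 3: derive path(b,f) via R1 from path(b,c), link(c,f)
round 3: derive path(d,d) via R1 from path(d,f), link(f,d)
round 3: derive path(e,a) via R1 from path(e,d), link(d,a)
round 3: derive path(e,c) via R1 from path(e,d), link(d,c)
round 3: derive path(f,f) via R1 from path(f,a), link(a,f)
round 3: derive path(g,d) via R1 from path(g,f), link(f,d)
round 3: derive path(g,e) via R1 from path(g,a), link(a,e)
round 4: derive path(b,d) via R1 from path(b,f), link(f,d)
round 4: derive path(b,e) via R1 from path(b,a), link(a,e)

path(g,d)  [via R1]
  path(g,f)  [via R1]
    path(g,c)  [via R0]
      link(g,c)  [fact]
    link(c,f)  [fact]
  link(f,d)  [fact]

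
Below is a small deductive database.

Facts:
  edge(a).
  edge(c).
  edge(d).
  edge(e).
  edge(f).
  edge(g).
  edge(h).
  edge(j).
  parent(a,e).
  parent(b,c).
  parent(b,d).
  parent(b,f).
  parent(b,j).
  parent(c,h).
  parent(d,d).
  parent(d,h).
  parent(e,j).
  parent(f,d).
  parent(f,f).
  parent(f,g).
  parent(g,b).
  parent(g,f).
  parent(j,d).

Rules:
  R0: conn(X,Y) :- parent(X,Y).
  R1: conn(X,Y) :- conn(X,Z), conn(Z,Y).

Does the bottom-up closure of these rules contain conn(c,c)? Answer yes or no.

round 1: derive conn(a,e) via R0 from parent(a,e)
round 1: derive conn(b,c) via R0 from parent(b,c)
round 1: derive conn(b,d) via R0 from parent(b,d)
round 1: derive conn(b,f) via R0 from parent(b,f)
round 1: derive conn(b,j) via R0 from parent(b,j)
round 1: derive conn(c,h) via R0 from parent(c,h)
round 1: derive conn(d,d) via R0 from parent(d,d)
round 1: derive conn(d,h) via R0 from parent(d,h)
round 1: derive conn(e,j) via R0 from parent(e,j)
round 1: derive conn(f,d) via R0 from parent(f,d)
round 1: derive conn(f,f) via R0 from parent(f,f)
round 1: derive conn(f,g) via R0 from parent(f,g)
round 1: derive conn(g,b) via R0 from parent(g,b)
round 1: derive conn(g,f) via R0 from parent(g,f)
round 1: derive conn(j,d) via R0 from parent(j,d)
round 2: derive conn(a,j) via R1 from conn(a,e), conn(e,j)
round 2: derive conn(b,g) via R1 from conn(b,f), conn(f,g)
round 2: derive conn(b,h) via R1 from conn(b,c), conn(c,h)
round 2: derive conn(e,d) via R1 from conn(e,j), conn(j,d)
round 2: derive conn(f,b) via R1 from conn(f,g), conn(g,b)
round 2: derive conn(f,h) via R1 from conn(f,d), conn(d,h)
round 2: derive conn(g,c) via R1 from conn(g,b), conn(b,c)
round 2: derive conn(g,d) via R1 from conn(g,b), conn(b,d)
round 2: derive conn(g,g) via R1 from conn(g,f), conn(f,g)
round 2: derive conn(g,j) via R1 from conn(g,b), conn(b,j)
round 2: derive conn(j,h) via R1 from conn(j,d), conn(d,h)
round 3: derive conn(a,d) via R1 from conn(a,e), conn(e,d)
round 3: derive conn(a,h) via R1 from conn(a,j), conn(j,h)
round 3: derive conn(b,b) via R1 from conn(b,f), conn(f,b)
round 3: derive conn(e,h) via R1 from conn(e,d), conn(d,h)
round 3: derive conn(f,c) via R1 from conn(f,b), conn(b,c)
round 3: derive conn(f,j) via R1 from conn(f,b), conn(b,j)
round 3: derive conn(g,h) via R1 from conn(g,b), conn(b,h)

no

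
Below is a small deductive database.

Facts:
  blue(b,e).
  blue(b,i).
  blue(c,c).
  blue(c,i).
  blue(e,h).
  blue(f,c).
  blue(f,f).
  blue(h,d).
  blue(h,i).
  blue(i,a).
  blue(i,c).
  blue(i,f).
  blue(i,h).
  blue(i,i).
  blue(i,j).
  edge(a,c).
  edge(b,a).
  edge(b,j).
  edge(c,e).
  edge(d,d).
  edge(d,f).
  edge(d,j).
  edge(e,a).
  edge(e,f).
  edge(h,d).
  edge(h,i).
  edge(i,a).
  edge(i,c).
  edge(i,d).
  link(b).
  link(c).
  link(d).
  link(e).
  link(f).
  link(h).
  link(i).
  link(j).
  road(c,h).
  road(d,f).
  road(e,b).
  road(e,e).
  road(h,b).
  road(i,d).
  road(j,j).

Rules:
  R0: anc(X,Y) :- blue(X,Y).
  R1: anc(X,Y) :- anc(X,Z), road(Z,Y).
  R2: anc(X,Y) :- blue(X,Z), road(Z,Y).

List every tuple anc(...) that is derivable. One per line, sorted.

anc(b,b)
anc(b,d)
anc(b,e)
anc(b,f)
anc(b,i)
anc(c,b)
anc(c,c)
anc(c,d)
anc(c,f)
anc(c,h)
anc(c,i)
anc(e,b)
anc(e,h)
anc(f,b)
anc(f,c)
anc(f,f)
anc(f,h)
anc(h,d)
anc(h,f)
anc(h,i)
anc(i,a)
anc(i,b)
anc(i,c)
anc(i,d)
anc(i,f)
anc(i,h)
anc(i,i)
anc(i,j)

round 1: derive anc(b,e) via R0 from blue(b,e)
round 1: derive anc(b,i) via R0 from blue(b,i)
round 1: derive anc(c,c) via R0 from blue(c,c)
round 1: derive anc(c,i) via R0 from blue(c,i)
round 1: derive anc(e,h) via R0 from blue(e,h)
round 1: derive anc(f,c) via R0 from blue(f,c)
round 1: derive anc(f,f) via R0 from blue(f,f)
round 1: derive anc(h,d) via R0 from blue(h,d)
round 1: derive anc(h,i) via R0 from blue(h,i)
round 1: derive anc(i,a) via R0 from blue(i,a)
round 1: derive anc(i,c) via R0 from blue(i,c)
round 1: derive anc(i,f) via R0 from blue(i,f)
round 1: derive anc(i,h) via R0 from blue(i,h)
round 1: derive anc(i,i) via R0 from blue(i,i)
round 1: derive anc(i,j) via R0 from blue(i,j)
round 1: derive anc(b,b) via R2 from blue(b,e), road(e,b)
round 1: derive anc(b,d) via R2 from blue(b,i), road(i,d)
round 1: derive anc(c,d) via R2 from blue(c,i), road(i,d)
round 1: derive anc(c,h) via R2 from blue(c,c), road(c,h)
round 1: derive anc(e,b) via R2 from blue(e,h), road(h,b)
round 1: derive anc(f,h) via R2 from blue(f,c), road(c,h)
round 1: derive anc(h,f) via R2 from blue(h,d), road(d,f)
round 1: derive anc(i,b) via R2 from blue(i,h), road(h,b)
round 1: derive anc(i,d) via R2 from blue(i,i), road(i,d)
round 2: derive anc(b,f) via R1 from anc(b,d), road(d,f)
round 2: derive anc(c,b) via R1 from anc(c,h), road(h,b)
round 2: derive anc(c,f) via R1 from anc(c,d), road(d,f)
round 2: derive anc(f,b) via R1 from anc(f,h), road(h,b)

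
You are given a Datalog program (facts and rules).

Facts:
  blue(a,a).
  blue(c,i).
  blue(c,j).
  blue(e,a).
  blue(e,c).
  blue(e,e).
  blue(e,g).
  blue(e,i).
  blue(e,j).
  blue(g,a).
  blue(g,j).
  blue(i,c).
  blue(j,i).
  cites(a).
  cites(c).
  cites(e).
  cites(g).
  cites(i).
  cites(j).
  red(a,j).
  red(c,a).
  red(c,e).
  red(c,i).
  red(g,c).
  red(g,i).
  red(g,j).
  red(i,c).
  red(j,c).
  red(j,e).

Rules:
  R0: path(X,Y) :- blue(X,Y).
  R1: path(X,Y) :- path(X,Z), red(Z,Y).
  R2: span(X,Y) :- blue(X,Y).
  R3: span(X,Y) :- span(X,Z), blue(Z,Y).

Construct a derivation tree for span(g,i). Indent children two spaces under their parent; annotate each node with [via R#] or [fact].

round 1: derive span(a,a) via R2 from blue(a,a)
round 1: derive span(c,i) via R2 from blue(c,i)
round 1: derive span(c,j) via R2 from blue(c,j)
round 1: derive span(e,a) via R2 from blue(e,a)
round 1: derive span(e,c) via R2 from blue(e,c)
round 1: derive span(e,e) via R2 from blue(e,e)
round 1: derive span(e,g) via R2 from blue(e,g)
round 1: derive span(e,i) via R2 from blue(e,i)
round 1: derive span(e,j) via R2 from blue(e,j)
round 1: derive span(g,a) via R2 from blue(g,a)
round 1: derive span(g,j) via R2 from blue(g,j)
round 1: derive span(i,c) via R2 from blue(i,c)
round 1: derive span(j,i) via R2 from blue(j,i)
round 2: derive span(c,c) via R3 from span(c,i), blue(i,c)
round 2: derive span(g,i) via R3 from span(g,j), blue(j,i)
round 2: derive span(i,i) via R3 from span(i,c), blue(c,i)
round 2: derive span(i,j) via R3 from span(i,c), blue(c,j)
round 2: derive span(j,c) via R3 from span(j,i), blue(i,c)
round 3: derive span(g,c) via R3 from span(g,i), blue(i,c)
round 3: derive span(j,j) via R3 from span(j,c), blue(c,j)

span(g,i)  [via R3]
  span(g,j)  [via R2]
    blue(g,j)  [fact]
  blue(j,i)  [fact]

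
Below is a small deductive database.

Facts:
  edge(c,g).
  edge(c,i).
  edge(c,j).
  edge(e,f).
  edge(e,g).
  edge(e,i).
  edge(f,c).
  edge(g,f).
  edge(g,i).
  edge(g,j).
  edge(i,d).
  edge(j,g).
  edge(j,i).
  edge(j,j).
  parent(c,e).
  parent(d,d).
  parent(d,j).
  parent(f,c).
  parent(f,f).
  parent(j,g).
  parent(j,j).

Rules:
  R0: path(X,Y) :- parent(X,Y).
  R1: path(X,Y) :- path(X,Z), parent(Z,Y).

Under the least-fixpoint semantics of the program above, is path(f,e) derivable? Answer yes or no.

round 1: derive path(c,e) via R0 from parent(c,e)
round 1: derive path(d,d) via R0 from parent(d,d)
round 1: derive path(d,j) via R0 from parent(d,j)
round 1: derive path(f,c) via R0 from parent(f,c)
round 1: derive path(f,f) via R0 from parent(f,f)
round 1: derive path(j,g) via R0 from parent(j,g)
round 1: derive path(j,j) via R0 from parent(j,j)
round 2: derive path(d,g) via R1 from path(d,j), parent(j,g)
round 2: derive path(f,e) via R1 from path(f,c), parent(c,e)

yes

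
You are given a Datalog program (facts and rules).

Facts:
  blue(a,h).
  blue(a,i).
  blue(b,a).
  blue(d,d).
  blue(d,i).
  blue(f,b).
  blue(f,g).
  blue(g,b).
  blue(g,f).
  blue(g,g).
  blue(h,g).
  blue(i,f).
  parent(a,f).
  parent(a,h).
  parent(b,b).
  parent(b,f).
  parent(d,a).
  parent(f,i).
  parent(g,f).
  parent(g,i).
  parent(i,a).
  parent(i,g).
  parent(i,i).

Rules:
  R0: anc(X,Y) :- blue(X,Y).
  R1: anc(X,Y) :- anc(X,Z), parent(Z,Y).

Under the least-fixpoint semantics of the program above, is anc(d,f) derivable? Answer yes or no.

yes

round 1: derive anc(a,h) via R0 from blue(a,h)
round 1: derive anc(a,i) via R0 from blue(a,i)
round 1: derive anc(b,a) via R0 from blue(b,a)
round 1: derive anc(d,d) via R0 from blue(d,d)
round 1: derive anc(d,i) via R0 from blue(d,i)
round 1: derive anc(f,b) via R0 from blue(f,b)
round 1: derive anc(f,g) via R0 from blue(f,g)
round 1: derive anc(g,b) via R0 from blue(g,b)
round 1: derive anc(g,f) via R0 from blue(g,f)
round 1: derive anc(g,g) via R0 from blue(g,g)
round 1: derive anc(h,g) via R0 from blue(h,g)
round 1: derive anc(i,f) via R0 from blue(i,f)
round 2: derive anc(a,a) via R1 from anc(a,i), parent(i,a)
round 2: derive anc(a,g) via R1 from anc(a,i), parent(i,g)
round 2: derive anc(b,f) via R1 from anc(b,a), parent(a,f)
round 2: derive anc(b,h) via R1 from anc(b,a), parent(a,h)
round 2: derive anc(d,a) via R1 from anc(d,d), parent(d,a)
round 2: derive anc(d,g) via R1 from anc(d,i), parent(i,g)
round 2: derive anc(f,f) via R1 from anc(f,b), parent(b,f)
round 2: derive anc(f,i) via R1 from anc(f,g), parent(g,i)
round 2: derive anc(g,i) via R1 from anc(g,f), parent(f,i)
round 2: derive anc(h,f) via R1 from anc(h,g), parent(g,f)
round 2: derive anc(h,i) via R1 from anc(h,g), parent(g,i)
round 2: derive anc(i,i) via R1 from anc(i,f), parent(f,i)
round 3: derive anc(a,f) via R1 from anc(a,a), parent(a,f)
round 3: derive anc(b,i) via R1 from anc(b,f), parent(f,i)
round 3: derive anc(d,f) via R1 from anc(d,a), parent(a,f)
round 3: derive anc(d,h) via R1 from anc(d,a), parent(a,h)
round 3: derive anc(f,a) via R1 from anc(f,i), parent(i,a)
round 3: derive anc(g,a) via R1 from anc(g,i), parent(i,a)
round 3: derive anc(h,a) via R1 from anc(h,i), parent(i,a)
round 3: derive anc(i,a) via R1 from anc(i,i), parent(i,a)
round 3: derive anc(i,g) via R1 from anc(i,i), parent(i,g)
round 4: derive anc(b,g) via R1 from anc(b,i), parent(i,g)
round 4: derive anc(f,h) via R1 from anc(f,a), parent(a,h)
round 4: derive anc(g,h) via R1 from anc(g,a), parent(a,h)
round 4: derive anc(h,h) via R1 from anc(h,a), parent(a,h)
round 4: derive anc(i,h) via R1 from anc(i,a), parent(a,h)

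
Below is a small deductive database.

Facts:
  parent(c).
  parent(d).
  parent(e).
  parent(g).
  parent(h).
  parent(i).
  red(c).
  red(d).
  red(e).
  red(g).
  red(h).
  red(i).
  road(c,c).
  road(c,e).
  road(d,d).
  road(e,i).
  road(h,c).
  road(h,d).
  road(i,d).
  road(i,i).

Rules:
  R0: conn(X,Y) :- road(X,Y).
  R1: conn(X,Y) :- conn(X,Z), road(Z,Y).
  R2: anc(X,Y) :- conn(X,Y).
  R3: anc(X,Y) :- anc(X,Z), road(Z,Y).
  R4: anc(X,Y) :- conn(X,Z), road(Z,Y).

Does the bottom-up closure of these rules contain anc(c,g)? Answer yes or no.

no

round 1: derive conn(c,c) via R0 from road(c,c)
round 1: derive conn(c,e) via R0 from road(c,e)
round 1: derive conn(d,d) via R0 from road(d,d)
round 1: derive conn(e,i) via R0 from road(e,i)
round 1: derive conn(h,c) via R0 from road(h,c)
round 1: derive conn(h,d) via R0 from road(h,d)
round 1: derive conn(i,d) via R0 from road(i,d)
round 1: derive conn(i,i) via R0 from road(i,i)
round 2: derive conn(c,i) via R1 from conn(c,e), road(e,i)
round 2: derive conn(e,d) via R1 from conn(e,i), road(i,d)
round 2: derive conn(h,e) via R1 from conn(h,c), road(c,e)
round 2: derive anc(c,c) via R2 from conn(c,c)
round 2: derive anc(c,e) via R2 from conn(c,e)
round 2: derive anc(d,d) via R2 from conn(d,d)
round 2: derive anc(e,i) via R2 from conn(e,i)
round 2: derive anc(h,c) via R2 from conn(h,c)
round 2: derive anc(h,d) via R2 from conn(h,d)
round 2: derive anc(i,d) via R2 from conn(i,d)
round 2: derive anc(i,i) via R2 from conn(i,i)
round 2: derive anc(c,i) via R4 from conn(c,e), road(e,i)
round 2: derive anc(e,d) via R4 from conn(e,i), road(i,d)
round 2: derive anc(h,e) via R4 from conn(h,c), road(c,e)
round 3: derive conn(c,d) via R1 from conn(c,i), road(i,d)
round 3: derive conn(h,i) via R1 from conn(h,e), road(e,i)
round 3: derive anc(c,d) via R3 from anc(c,i), road(i,d)
round 3: derive anc(h,i) via R3 from anc(h,e), road(e,i)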